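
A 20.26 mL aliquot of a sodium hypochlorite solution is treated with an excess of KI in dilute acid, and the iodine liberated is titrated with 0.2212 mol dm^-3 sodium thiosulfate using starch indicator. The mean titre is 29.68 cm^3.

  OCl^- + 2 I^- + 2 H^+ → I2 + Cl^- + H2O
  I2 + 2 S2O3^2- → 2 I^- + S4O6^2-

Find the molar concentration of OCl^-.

0.1620 mol/L

n(S2O3^2-) = 0.02968 × 0.2212 = 6.565 × 10^-3 mol
n(I2) = n(S2O3^2-)/2 = 3.283 × 10^-3 mol
n(OCl^-) in the aliquot = 3.283 × 10^-3 mol (1:1 ratio)
[OCl^-] = 3.283 × 10^-3 / 0.02026 = 0.1620 mol/L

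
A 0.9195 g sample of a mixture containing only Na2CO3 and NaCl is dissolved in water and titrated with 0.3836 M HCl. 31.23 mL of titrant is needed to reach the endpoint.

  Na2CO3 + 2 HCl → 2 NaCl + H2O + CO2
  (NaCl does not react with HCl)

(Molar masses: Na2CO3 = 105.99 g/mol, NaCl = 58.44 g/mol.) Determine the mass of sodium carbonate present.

0.6349 g

n(HCl) = 0.03123 × 0.3836 = 0.01198 mol
Let x = n(Na2CO3), y = n(NaCl).
Titrant: 2x = 0.01198;  mass: 105.99x + 58.44y = 0.9195
Solving, x = 5.990 × 10^-3 mol, y = 4.870 × 10^-3 mol
mass of Na2CO3 = 5.990 × 10^-3 × 105.99 = 0.6349 g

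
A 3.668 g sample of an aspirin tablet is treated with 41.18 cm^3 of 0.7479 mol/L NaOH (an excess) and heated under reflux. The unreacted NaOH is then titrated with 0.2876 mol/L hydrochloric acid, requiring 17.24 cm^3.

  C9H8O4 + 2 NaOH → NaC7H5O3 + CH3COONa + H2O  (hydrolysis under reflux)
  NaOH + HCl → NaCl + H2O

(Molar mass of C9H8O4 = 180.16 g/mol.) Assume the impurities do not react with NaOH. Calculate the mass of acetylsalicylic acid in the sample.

n(NaOH) added = 0.04118 × 0.7479 = 0.03080 mol
n(HCl) used in back-titration = 0.01724 × 0.2876 = 4.958 × 10^-3 mol
n(NaOH) left over = 4.958 × 10^-3 mol (1:1 ratio)
n(NaOH) consumed by analyte = 0.03080 − 4.958 × 10^-3 = 0.02584 mol
From the 1:2 ratio, n(C9H8O4) = 1/2 × 0.02584 = 0.01292 mol
mass of C9H8O4 = 0.01292 × 180.16 = 2.328 g

2.328 g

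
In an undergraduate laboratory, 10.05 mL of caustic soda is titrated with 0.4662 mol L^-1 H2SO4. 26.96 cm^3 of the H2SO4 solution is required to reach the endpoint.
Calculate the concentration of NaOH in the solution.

2 NaOH + H2SO4 → Na2SO4 + 2 H2O
n(H2SO4) = 0.02696 L × 0.4662 mol/L = 0.01257 mol
From the 2:1 mole ratio, n(NaOH) = 2/1 × 0.01257 = 0.02514 mol
[NaOH] = 0.02514 mol / 0.01005 L = 2.501 mol/L

2.501 mol/L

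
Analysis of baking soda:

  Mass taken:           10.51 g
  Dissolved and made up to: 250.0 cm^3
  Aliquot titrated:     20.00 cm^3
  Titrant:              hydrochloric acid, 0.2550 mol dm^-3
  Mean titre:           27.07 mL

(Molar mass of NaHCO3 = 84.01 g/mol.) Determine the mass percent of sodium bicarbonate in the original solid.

NaHCO3 + HCl → NaCl + H2O + CO2
n(HCl) per titration = 0.02707 × 0.2550 = 6.903 × 10^-3 mol
n(NaHCO3) in each aliquot = 6.903 × 10^-3 mol (1:1 ratio)
n(NaHCO3) in the whole flask = 6.903 × 10^-3 × 250.0/20.00 = 0.08629 mol
mass of NaHCO3 = 0.08629 × 84.01 = 7.249 g
% NaHCO3 = 7.249 / 10.51 × 100 = 68.97 %

68.97 %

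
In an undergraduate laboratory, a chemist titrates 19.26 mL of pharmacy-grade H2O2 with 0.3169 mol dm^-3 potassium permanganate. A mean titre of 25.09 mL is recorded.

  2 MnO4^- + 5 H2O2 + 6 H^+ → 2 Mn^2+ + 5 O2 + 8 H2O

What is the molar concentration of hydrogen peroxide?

1.032 mol/L

n(KMnO4) = 0.02509 L × 0.3169 mol/L = 7.951 × 10^-3 mol
From the 5:2 mole ratio, n(H2O2) = 5/2 × 7.951 × 10^-3 = 0.01988 mol
[H2O2] = 0.01988 mol / 0.01926 L = 1.032 mol/L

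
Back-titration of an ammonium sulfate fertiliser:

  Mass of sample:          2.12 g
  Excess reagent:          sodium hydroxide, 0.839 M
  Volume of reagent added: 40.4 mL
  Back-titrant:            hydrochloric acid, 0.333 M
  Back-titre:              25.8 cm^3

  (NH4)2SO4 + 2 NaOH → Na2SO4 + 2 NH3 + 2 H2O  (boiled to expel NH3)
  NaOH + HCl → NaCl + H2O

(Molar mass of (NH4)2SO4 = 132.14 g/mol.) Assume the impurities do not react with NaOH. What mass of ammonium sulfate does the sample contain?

n(NaOH) added = 0.0404 × 0.839 = 0.0339 mol
n(HCl) used in back-titration = 0.0258 × 0.333 = 8.59 × 10^-3 mol
n(NaOH) left over = 8.59 × 10^-3 mol (1:1 ratio)
n(NaOH) consumed by analyte = 0.0339 − 8.59 × 10^-3 = 0.0253 mol
From the 1:2 ratio, n((NH4)2SO4) = 1/2 × 0.0253 = 0.0127 mol
mass of (NH4)2SO4 = 0.0127 × 132.14 = 1.67 g

1.67 g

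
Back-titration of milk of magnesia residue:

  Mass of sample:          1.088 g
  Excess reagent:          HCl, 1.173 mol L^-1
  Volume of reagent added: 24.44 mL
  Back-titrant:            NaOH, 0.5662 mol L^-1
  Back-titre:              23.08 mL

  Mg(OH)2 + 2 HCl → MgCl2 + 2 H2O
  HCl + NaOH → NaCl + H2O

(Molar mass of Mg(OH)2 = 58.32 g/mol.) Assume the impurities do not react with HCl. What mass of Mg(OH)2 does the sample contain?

0.4549 g

n(HCl) added = 0.02444 × 1.173 = 0.02867 mol
n(NaOH) used in back-titration = 0.02308 × 0.5662 = 0.01307 mol
n(HCl) left over = 0.01307 mol (1:1 ratio)
n(HCl) consumed by analyte = 0.02867 − 0.01307 = 0.01560 mol
From the 1:2 ratio, n(Mg(OH)2) = 1/2 × 0.01560 = 7.800 × 10^-3 mol
mass of Mg(OH)2 = 7.800 × 10^-3 × 58.32 = 0.4549 g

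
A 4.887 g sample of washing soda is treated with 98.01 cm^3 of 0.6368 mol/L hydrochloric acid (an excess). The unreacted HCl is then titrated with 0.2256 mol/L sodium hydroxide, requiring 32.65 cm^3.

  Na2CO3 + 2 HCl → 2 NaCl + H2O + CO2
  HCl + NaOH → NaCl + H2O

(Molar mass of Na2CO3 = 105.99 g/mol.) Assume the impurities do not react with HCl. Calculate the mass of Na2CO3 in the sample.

2.917 g

n(HCl) added = 0.09801 × 0.6368 = 0.06241 mol
n(NaOH) used in back-titration = 0.03265 × 0.2256 = 7.366 × 10^-3 mol
n(HCl) left over = 7.366 × 10^-3 mol (1:1 ratio)
n(HCl) consumed by analyte = 0.06241 − 7.366 × 10^-3 = 0.05505 mol
From the 1:2 ratio, n(Na2CO3) = 1/2 × 0.05505 = 0.02752 mol
mass of Na2CO3 = 0.02752 × 105.99 = 2.917 g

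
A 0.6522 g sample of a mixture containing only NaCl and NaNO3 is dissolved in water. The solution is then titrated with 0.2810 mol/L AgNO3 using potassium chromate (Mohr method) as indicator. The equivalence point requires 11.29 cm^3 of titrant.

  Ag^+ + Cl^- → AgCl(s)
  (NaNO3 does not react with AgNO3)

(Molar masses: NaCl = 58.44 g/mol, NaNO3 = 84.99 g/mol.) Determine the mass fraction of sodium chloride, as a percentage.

n(AgNO3) = 0.01129 × 0.2810 = 3.172 × 10^-3 mol
Let x = n(NaCl), y = n(NaNO3).
Titrant: 1x = 3.172 × 10^-3;  mass: 58.44x + 84.99y = 0.6522
Solving, x = 3.172 × 10^-3 mol, y = 5.492 × 10^-3 mol
mass of NaCl = 3.172 × 10^-3 × 58.44 = 0.1854 g
% NaCl = 0.1854 / 0.6522 × 100 = 28.43 %

28.43 %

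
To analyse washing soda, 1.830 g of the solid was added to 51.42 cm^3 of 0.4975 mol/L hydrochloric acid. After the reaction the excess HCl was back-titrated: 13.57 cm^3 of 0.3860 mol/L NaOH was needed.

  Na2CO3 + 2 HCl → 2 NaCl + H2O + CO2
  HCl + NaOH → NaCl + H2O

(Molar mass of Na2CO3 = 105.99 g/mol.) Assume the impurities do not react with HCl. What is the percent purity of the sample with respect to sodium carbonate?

n(HCl) added = 0.05142 × 0.4975 = 0.02558 mol
n(NaOH) used in back-titration = 0.01357 × 0.3860 = 5.238 × 10^-3 mol
n(HCl) left over = 5.238 × 10^-3 mol (1:1 ratio)
n(HCl) consumed by analyte = 0.02558 − 5.238 × 10^-3 = 0.02034 mol
From the 1:2 ratio, n(Na2CO3) = 1/2 × 0.02034 = 0.01017 mol
mass of Na2CO3 = 0.01017 × 105.99 = 1.078 g
% Na2CO3 = 1.078 / 1.830 × 100 = 58.91 %

58.91 %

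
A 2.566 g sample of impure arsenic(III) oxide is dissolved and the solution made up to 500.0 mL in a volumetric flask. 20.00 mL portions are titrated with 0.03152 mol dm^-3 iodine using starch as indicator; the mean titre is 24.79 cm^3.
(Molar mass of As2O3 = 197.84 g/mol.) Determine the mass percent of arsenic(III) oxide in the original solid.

As2O3 + 2 I2 + 2 H2O → As2O5 + 4 HI
n(I2) per titration = 0.02479 × 0.03152 = 7.814 × 10^-4 mol
From the 1:2 ratio, n(As2O3) in each aliquot = 1/2 × 7.814 × 10^-4 = 3.907 × 10^-4 mol
n(As2O3) in the whole flask = 3.907 × 10^-4 × 500.0/20.00 = 9.767 × 10^-3 mol
mass of As2O3 = 9.767 × 10^-3 × 197.84 = 1.932 g
% As2O3 = 1.932 / 2.566 × 100 = 75.31 %

75.31 %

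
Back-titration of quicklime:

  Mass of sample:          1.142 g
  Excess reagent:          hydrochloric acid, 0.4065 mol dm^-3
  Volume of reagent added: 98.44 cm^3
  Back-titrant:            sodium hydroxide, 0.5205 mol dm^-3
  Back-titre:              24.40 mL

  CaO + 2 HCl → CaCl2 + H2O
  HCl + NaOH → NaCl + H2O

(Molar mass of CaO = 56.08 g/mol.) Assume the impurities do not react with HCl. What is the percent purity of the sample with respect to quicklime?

67.07 %

n(HCl) added = 0.09844 × 0.4065 = 0.04002 mol
n(NaOH) used in back-titration = 0.02440 × 0.5205 = 0.01270 mol
n(HCl) left over = 0.01270 mol (1:1 ratio)
n(HCl) consumed by analyte = 0.04002 − 0.01270 = 0.02732 mol
From the 1:2 ratio, n(CaO) = 1/2 × 0.02732 = 0.01366 mol
mass of CaO = 0.01366 × 56.08 = 0.7659 g
% CaO = 0.7659 / 1.142 × 100 = 67.07 %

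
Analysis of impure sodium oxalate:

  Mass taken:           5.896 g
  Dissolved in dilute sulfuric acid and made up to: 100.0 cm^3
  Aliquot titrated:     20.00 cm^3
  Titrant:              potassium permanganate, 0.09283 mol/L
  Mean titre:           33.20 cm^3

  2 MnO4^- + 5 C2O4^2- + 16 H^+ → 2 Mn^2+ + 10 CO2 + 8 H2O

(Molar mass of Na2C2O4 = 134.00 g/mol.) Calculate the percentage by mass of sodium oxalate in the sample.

87.56 %

n(KMnO4) per titration = 0.03320 × 0.09283 = 3.082 × 10^-3 mol
From the 5:2 ratio, n(Na2C2O4) in each aliquot = 5/2 × 3.082 × 10^-3 = 7.705 × 10^-3 mol
n(Na2C2O4) in the whole flask = 7.705 × 10^-3 × 100.0/20.00 = 0.03852 mol
mass of Na2C2O4 = 0.03852 × 134.00 = 5.162 g
% Na2C2O4 = 5.162 / 5.896 × 100 = 87.56 %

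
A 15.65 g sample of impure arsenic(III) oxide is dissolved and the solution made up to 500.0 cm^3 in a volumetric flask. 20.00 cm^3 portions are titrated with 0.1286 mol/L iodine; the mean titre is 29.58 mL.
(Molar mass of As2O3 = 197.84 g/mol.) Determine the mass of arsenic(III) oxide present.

As2O3 + 2 I2 + 2 H2O → As2O5 + 4 HI
n(I2) per titration = 0.02958 × 0.1286 = 3.804 × 10^-3 mol
From the 1:2 ratio, n(As2O3) in each aliquot = 1/2 × 3.804 × 10^-3 = 1.902 × 10^-3 mol
n(As2O3) in the whole flask = 1.902 × 10^-3 × 500.0/20.00 = 0.04755 mol
mass of As2O3 = 0.04755 × 197.84 = 9.407 g

9.407 g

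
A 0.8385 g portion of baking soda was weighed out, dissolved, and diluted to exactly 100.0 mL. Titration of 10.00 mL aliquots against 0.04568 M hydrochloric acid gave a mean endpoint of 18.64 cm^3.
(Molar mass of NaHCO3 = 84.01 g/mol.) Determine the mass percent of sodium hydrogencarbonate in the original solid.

NaHCO3 + HCl → NaCl + H2O + CO2
n(HCl) per titration = 0.01864 × 0.04568 = 8.515 × 10^-4 mol
n(NaHCO3) in each aliquot = 8.515 × 10^-4 mol (1:1 ratio)
n(NaHCO3) in the whole flask = 8.515 × 10^-4 × 100.0/10.00 = 8.515 × 10^-3 mol
mass of NaHCO3 = 8.515 × 10^-3 × 84.01 = 0.7153 g
% NaHCO3 = 0.7153 / 0.8385 × 100 = 85.31 %

85.31 %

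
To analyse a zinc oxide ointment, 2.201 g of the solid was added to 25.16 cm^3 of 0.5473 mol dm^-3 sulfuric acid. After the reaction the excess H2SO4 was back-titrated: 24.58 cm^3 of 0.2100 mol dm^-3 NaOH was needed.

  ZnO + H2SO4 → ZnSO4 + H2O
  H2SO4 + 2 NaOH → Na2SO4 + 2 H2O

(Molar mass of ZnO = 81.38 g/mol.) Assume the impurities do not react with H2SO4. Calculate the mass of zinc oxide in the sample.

0.9106 g

n(H2SO4) added = 0.02516 × 0.5473 = 0.01377 mol
n(NaOH) used in back-titration = 0.02458 × 0.2100 = 5.162 × 10^-3 mol
From the 1:2 ratio, n(H2SO4) left over = 1/2 × 5.162 × 10^-3 = 2.581 × 10^-3 mol
n(H2SO4) consumed by analyte = 0.01377 − 2.581 × 10^-3 = 0.01119 mol
n(ZnO) = 0.01119 mol (1:1 ratio)
mass of ZnO = 0.01119 × 81.38 = 0.9106 g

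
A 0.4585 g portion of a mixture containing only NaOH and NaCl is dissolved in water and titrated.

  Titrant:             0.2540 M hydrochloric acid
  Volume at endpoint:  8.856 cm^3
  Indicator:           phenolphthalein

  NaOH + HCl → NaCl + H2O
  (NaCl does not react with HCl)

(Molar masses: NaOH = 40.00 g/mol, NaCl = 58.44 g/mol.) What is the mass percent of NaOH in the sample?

19.62 %

n(HCl) = 0.008856 × 0.2540 = 2.249 × 10^-3 mol
Let x = n(NaOH), y = n(NaCl).
Titrant: 1x = 2.249 × 10^-3;  mass: 40.00x + 58.44y = 0.4585
Solving, x = 2.249 × 10^-3 mol, y = 6.306 × 10^-3 mol
mass of NaOH = 2.249 × 10^-3 × 40.00 = 0.08998 g
% NaOH = 0.08998 / 0.4585 × 100 = 19.62 %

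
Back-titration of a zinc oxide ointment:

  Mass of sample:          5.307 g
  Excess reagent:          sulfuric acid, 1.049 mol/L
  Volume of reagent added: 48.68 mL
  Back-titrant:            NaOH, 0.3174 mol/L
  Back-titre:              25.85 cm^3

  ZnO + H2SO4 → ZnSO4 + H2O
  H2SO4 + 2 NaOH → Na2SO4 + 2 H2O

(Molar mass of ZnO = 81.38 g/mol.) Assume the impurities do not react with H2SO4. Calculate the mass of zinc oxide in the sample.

3.822 g

n(H2SO4) added = 0.04868 × 1.049 = 0.05107 mol
n(NaOH) used in back-titration = 0.02585 × 0.3174 = 8.205 × 10^-3 mol
From the 1:2 ratio, n(H2SO4) left over = 1/2 × 8.205 × 10^-3 = 4.102 × 10^-3 mol
n(H2SO4) consumed by analyte = 0.05107 − 4.102 × 10^-3 = 0.04696 mol
n(ZnO) = 0.04696 mol (1:1 ratio)
mass of ZnO = 0.04696 × 81.38 = 3.822 g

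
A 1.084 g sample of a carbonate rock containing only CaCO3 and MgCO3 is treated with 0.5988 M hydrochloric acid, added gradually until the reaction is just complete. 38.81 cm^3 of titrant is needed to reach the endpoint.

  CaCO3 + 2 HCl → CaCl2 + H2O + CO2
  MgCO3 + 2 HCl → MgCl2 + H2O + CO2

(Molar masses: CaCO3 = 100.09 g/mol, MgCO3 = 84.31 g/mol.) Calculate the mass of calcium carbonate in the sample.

0.6618 g

n(HCl) = 0.03881 × 0.5988 = 0.02324 mol
Let x = n(CaCO3), y = n(MgCO3).
Titrant: 2x + 2y = 0.02324;  mass: 100.09x + 84.31y = 1.084
Solving, x = 6.612 × 10^-3 mol, y = 5.007 × 10^-3 mol
mass of CaCO3 = 6.612 × 10^-3 × 100.09 = 0.6618 g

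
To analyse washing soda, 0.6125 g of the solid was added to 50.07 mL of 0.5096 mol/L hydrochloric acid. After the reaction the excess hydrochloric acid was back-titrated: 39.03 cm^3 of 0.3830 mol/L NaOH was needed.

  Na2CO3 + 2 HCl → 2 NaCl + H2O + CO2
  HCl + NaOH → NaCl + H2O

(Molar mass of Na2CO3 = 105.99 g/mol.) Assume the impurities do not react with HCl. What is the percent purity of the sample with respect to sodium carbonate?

n(HCl) added = 0.05007 × 0.5096 = 0.02552 mol
n(NaOH) used in back-titration = 0.03903 × 0.3830 = 0.01495 mol
n(HCl) left over = 0.01495 mol (1:1 ratio)
n(HCl) consumed by analyte = 0.02552 − 0.01495 = 0.01057 mol
From the 1:2 ratio, n(Na2CO3) = 1/2 × 0.01057 = 5.284 × 10^-3 mol
mass of Na2CO3 = 5.284 × 10^-3 × 105.99 = 0.5600 g
% Na2CO3 = 0.5600 / 0.6125 × 100 = 91.43 %

91.43 %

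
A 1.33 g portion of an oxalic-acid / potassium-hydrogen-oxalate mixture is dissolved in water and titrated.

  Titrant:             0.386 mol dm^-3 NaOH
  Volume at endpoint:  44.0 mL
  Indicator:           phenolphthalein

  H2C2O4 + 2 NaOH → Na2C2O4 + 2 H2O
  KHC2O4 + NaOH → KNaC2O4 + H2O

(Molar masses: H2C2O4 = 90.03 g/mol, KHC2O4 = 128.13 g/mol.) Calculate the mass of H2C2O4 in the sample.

n(NaOH) = 0.0440 × 0.386 = 0.0170 mol
Let x = n(H2C2O4), y = n(KHC2O4).
Titrant: 2x + 1y = 0.0170;  mass: 90.03x + 128.13y = 1.33
Solving, x = 5.09 × 10^-3 mol, y = 6.80 × 10^-3 mol
mass of H2C2O4 = 5.09 × 10^-3 × 90.03 = 0.458 g

0.458 g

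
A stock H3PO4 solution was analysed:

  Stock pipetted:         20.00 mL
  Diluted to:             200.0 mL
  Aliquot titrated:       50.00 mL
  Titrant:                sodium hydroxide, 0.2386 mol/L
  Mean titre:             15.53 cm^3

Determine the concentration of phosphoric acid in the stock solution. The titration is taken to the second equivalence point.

0.3705 mol/L

H3PO4 + 2 NaOH → Na2HPO4 + 2 H2O
n(NaOH) = 0.01553 × 0.2386 = 3.705 × 10^-3 mol
From the 1:2 ratio, n(H3PO4) in the aliquot = 1/2 × 3.705 × 10^-3 = 1.853 × 10^-3 mol
[H3PO4]_dilute = 1.853 × 10^-3 / 0.05000 = 0.03705 mol/L
Dilution factor = 200.0 / 20.00 = 10.00
[H3PO4]_stock = 0.03705 × 10.00 = 0.3705 mol/L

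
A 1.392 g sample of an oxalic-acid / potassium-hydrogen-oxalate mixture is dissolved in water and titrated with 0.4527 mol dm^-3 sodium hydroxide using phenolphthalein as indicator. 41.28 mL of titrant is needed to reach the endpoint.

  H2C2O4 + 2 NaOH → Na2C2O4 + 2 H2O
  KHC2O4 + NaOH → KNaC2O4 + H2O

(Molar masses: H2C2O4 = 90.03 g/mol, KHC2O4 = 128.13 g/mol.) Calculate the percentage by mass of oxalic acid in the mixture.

n(NaOH) = 0.04128 × 0.4527 = 0.01869 mol
Let x = n(H2C2O4), y = n(KHC2O4).
Titrant: 2x + 1y = 0.01869;  mass: 90.03x + 128.13y = 1.392
Solving, x = 6.030 × 10^-3 mol, y = 6.627 × 10^-3 mol
mass of H2C2O4 = 6.030 × 10^-3 × 90.03 = 0.5429 g
% H2C2O4 = 0.5429 / 1.392 × 100 = 39.00 %

39.00 %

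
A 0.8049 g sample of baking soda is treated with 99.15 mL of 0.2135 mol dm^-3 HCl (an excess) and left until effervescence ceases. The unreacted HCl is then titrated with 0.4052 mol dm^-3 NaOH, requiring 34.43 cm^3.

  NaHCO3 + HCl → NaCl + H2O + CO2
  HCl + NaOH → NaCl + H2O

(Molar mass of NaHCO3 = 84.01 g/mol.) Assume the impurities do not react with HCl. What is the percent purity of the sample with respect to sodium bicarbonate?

75.33 %

n(HCl) added = 0.09915 × 0.2135 = 0.02117 mol
n(NaOH) used in back-titration = 0.03443 × 0.4052 = 0.01395 mol
n(HCl) left over = 0.01395 mol (1:1 ratio)
n(HCl) consumed by analyte = 0.02117 − 0.01395 = 7.217 × 10^-3 mol
n(NaHCO3) = 7.217 × 10^-3 mol (1:1 ratio)
mass of NaHCO3 = 7.217 × 10^-3 × 84.01 = 0.6063 g
% NaHCO3 = 0.6063 / 0.8049 × 100 = 75.33 %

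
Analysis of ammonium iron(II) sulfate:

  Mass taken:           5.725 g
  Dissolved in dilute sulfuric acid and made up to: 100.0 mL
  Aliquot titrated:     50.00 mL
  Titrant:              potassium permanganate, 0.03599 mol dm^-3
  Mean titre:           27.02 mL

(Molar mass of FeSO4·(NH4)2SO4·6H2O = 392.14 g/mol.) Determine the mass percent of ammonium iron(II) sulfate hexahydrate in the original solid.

MnO4^- + 5 Fe^2+ + 8 H^+ → Mn^2+ + 5 Fe^3+ + 4 H2O
n(KMnO4) per titration = 0.02702 × 0.03599 = 9.724 × 10^-4 mol
From the 5:1 ratio, n(FeSO4·(NH4)2SO4·6H2O) in each aliquot = 5/1 × 9.724 × 10^-4 = 4.862 × 10^-3 mol
n(FeSO4·(NH4)2SO4·6H2O) in the whole flask = 4.862 × 10^-3 × 100.0/50.00 = 9.724 × 10^-3 mol
mass of FeSO4·(NH4)2SO4·6H2O = 9.724 × 10^-3 × 392.14 = 3.813 g
% FeSO4·(NH4)2SO4·6H2O = 3.813 / 5.725 × 100 = 66.61 %

66.61 %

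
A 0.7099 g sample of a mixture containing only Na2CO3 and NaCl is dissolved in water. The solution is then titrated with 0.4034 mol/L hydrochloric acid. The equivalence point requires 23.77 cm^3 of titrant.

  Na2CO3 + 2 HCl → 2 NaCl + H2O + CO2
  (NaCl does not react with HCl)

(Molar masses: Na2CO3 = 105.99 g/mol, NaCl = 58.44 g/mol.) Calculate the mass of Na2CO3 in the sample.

0.5082 g

n(HCl) = 0.02377 × 0.4034 = 9.589 × 10^-3 mol
Let x = n(Na2CO3), y = n(NaCl).
Titrant: 2x = 9.589 × 10^-3;  mass: 105.99x + 58.44y = 0.7099
Solving, x = 4.794 × 10^-3 mol, y = 3.452 × 10^-3 mol
mass of Na2CO3 = 4.794 × 10^-3 × 105.99 = 0.5082 g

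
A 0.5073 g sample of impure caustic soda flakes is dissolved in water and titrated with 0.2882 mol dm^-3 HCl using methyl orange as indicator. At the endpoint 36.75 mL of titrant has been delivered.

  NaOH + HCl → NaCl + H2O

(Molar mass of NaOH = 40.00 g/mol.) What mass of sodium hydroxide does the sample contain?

n(HCl) = 0.03675 L × 0.2882 mol/L = 0.01059 mol
n(NaOH) = 0.01059 mol (1:1 ratio)
mass of NaOH = 0.01059 × 40.00 g/mol = 0.4237 g

0.4237 g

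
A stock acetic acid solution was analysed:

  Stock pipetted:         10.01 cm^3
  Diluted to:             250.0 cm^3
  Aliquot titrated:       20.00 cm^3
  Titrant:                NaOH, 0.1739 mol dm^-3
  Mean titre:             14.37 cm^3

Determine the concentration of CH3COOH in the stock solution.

3.121 mol/L

CH3COOH + NaOH → CH3COONa + H2O
n(NaOH) = 0.01437 × 0.1739 = 2.499 × 10^-3 mol
n(CH3COOH) in the aliquot = 2.499 × 10^-3 mol (1:1 ratio)
[CH3COOH]_dilute = 2.499 × 10^-3 / 0.02000 = 0.1249 mol/L
Dilution factor = 250.0 / 10.01 = 24.98
[CH3COOH]_stock = 0.1249 × 24.98 = 3.121 mol/L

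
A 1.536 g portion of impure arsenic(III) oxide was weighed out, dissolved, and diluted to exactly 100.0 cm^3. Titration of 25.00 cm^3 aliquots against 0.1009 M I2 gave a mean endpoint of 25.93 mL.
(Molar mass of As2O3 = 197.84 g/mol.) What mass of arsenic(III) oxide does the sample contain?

1.035 g

As2O3 + 2 I2 + 2 H2O → As2O5 + 4 HI
n(I2) per titration = 0.02593 × 0.1009 = 2.616 × 10^-3 mol
From the 1:2 ratio, n(As2O3) in each aliquot = 1/2 × 2.616 × 10^-3 = 1.308 × 10^-3 mol
n(As2O3) in the whole flask = 1.308 × 10^-3 × 100.0/25.00 = 5.233 × 10^-3 mol
mass of As2O3 = 5.233 × 10^-3 × 197.84 = 1.035 g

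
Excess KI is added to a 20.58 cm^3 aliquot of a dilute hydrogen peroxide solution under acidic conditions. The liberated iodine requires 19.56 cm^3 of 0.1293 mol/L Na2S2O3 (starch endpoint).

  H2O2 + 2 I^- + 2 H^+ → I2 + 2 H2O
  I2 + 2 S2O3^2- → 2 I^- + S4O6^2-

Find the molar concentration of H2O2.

n(S2O3^2-) = 0.01956 × 0.1293 = 2.529 × 10^-3 mol
n(I2) = n(S2O3^2-)/2 = 1.265 × 10^-3 mol
n(H2O2) in the aliquot = 1.265 × 10^-3 mol (1:1 ratio)
[H2O2] = 1.265 × 10^-3 / 0.02058 = 0.06145 mol/L

0.06145 mol/L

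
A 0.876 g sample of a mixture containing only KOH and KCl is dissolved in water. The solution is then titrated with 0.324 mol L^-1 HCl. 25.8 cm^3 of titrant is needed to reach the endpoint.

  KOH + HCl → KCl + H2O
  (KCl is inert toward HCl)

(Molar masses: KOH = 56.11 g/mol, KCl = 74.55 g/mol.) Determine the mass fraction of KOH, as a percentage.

53.5 %

n(HCl) = 0.0258 × 0.324 = 8.36 × 10^-3 mol
Let x = n(KOH), y = n(KCl).
Titrant: 1x = 8.36 × 10^-3;  mass: 56.11x + 74.55y = 0.876
Solving, x = 8.36 × 10^-3 mol, y = 5.46 × 10^-3 mol
mass of KOH = 8.36 × 10^-3 × 56.11 = 0.469 g
% KOH = 0.469 / 0.876 × 100 = 53.5 %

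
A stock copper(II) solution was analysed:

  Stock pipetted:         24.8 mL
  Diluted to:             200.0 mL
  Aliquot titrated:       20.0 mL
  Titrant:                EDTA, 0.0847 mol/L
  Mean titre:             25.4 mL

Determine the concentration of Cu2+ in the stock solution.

0.867 mol/L

Cu^2+ + EDTA^4- → [Cu(EDTA)]^2-
n(EDTA) = 0.0254 × 0.0847 = 2.15 × 10^-3 mol
n(Cu2+) in the aliquot = 2.15 × 10^-3 mol (1:1 ratio)
[Cu2+]_dilute = 2.15 × 10^-3 / 0.0200 = 0.108 mol/L
Dilution factor = 200.0 / 24.8 = 8.065
[Cu2+]_stock = 0.108 × 8.065 = 0.867 mol/L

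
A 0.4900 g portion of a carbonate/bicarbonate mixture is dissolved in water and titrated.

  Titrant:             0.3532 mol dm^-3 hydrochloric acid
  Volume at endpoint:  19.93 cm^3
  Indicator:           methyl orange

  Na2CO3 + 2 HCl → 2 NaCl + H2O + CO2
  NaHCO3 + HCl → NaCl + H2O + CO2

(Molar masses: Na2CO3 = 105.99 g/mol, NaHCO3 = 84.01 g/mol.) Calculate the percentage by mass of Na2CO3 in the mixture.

35.35 %

n(HCl) = 0.01993 × 0.3532 = 7.039 × 10^-3 mol
Let x = n(Na2CO3), y = n(NaHCO3).
Titrant: 2x + 1y = 7.039 × 10^-3;  mass: 105.99x + 84.01y = 0.4900
Solving, x = 1.634 × 10^-3 mol, y = 3.771 × 10^-3 mol
mass of Na2CO3 = 1.634 × 10^-3 × 105.99 = 0.1732 g
% Na2CO3 = 0.1732 / 0.4900 × 100 = 35.35 %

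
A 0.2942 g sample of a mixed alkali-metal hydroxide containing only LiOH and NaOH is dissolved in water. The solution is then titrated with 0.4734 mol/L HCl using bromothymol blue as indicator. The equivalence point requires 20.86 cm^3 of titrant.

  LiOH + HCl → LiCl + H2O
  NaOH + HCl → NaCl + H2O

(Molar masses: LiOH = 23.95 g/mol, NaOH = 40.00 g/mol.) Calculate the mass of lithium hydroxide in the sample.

0.1504 g

n(HCl) = 0.02086 × 0.4734 = 9.875 × 10^-3 mol
Let x = n(LiOH), y = n(NaOH).
Titrant: 1x + 1y = 9.875 × 10^-3;  mass: 23.95x + 40.00y = 0.2942
Solving, x = 6.281 × 10^-3 mol, y = 3.594 × 10^-3 mol
mass of LiOH = 6.281 × 10^-3 × 23.95 = 0.1504 g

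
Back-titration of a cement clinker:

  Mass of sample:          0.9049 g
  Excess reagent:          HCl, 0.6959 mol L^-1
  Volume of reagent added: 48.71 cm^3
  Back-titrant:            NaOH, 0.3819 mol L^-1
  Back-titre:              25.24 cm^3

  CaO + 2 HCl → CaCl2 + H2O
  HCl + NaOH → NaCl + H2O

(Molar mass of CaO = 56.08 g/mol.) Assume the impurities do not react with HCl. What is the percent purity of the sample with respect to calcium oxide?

75.17 %

n(HCl) added = 0.04871 × 0.6959 = 0.03390 mol
n(NaOH) used in back-titration = 0.02524 × 0.3819 = 9.639 × 10^-3 mol
n(HCl) left over = 9.639 × 10^-3 mol (1:1 ratio)
n(HCl) consumed by analyte = 0.03390 − 9.639 × 10^-3 = 0.02426 mol
From the 1:2 ratio, n(CaO) = 1/2 × 0.02426 = 0.01213 mol
mass of CaO = 0.01213 × 56.08 = 0.6802 g
% CaO = 0.6802 / 0.9049 × 100 = 75.17 %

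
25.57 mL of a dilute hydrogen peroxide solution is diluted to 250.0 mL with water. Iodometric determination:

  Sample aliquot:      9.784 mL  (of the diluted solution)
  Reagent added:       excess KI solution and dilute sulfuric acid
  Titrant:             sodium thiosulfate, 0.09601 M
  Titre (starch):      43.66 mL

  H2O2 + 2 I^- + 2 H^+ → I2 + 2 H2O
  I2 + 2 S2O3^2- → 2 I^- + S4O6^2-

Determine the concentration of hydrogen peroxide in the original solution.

2.094 M

n(S2O3^2-) = 0.04366 × 0.09601 = 4.192 × 10^-3 mol
n(I2) = n(S2O3^2-)/2 = 2.096 × 10^-3 mol
n(H2O2) in the aliquot = 2.096 × 10^-3 mol (1:1 ratio)
[H2O2]_dilute = 2.096 × 10^-3 / 0.009784 = 0.2142 mol/L
[H2O2]_original = 0.2142 × 250.0/25.57 = 2.094 mol/L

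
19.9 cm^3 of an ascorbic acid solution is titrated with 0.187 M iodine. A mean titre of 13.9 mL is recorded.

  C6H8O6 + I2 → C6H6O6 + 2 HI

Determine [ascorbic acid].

n(I2) = 0.0139 L × 0.187 mol/L = 2.60 × 10^-3 mol
n(C6H8O6) = 2.60 × 10^-3 mol (1:1 mole ratio)
[C6H8O6] = 2.60 × 10^-3 mol / 0.0199 L = 0.131 mol/L

0.131 M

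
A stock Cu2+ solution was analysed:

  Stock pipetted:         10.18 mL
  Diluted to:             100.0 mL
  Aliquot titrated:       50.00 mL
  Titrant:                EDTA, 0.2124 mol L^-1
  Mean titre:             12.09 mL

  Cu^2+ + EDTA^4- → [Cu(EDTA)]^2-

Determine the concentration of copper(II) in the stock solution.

n(EDTA) = 0.01209 × 0.2124 = 2.568 × 10^-3 mol
n(Cu2+) in the aliquot = 2.568 × 10^-3 mol (1:1 ratio)
[Cu2+]_dilute = 2.568 × 10^-3 / 0.05000 = 0.05136 mol/L
Dilution factor = 100.0 / 10.18 = 9.823
[Cu2+]_stock = 0.05136 × 9.823 = 0.5045 mol/L

0.5045 mol/L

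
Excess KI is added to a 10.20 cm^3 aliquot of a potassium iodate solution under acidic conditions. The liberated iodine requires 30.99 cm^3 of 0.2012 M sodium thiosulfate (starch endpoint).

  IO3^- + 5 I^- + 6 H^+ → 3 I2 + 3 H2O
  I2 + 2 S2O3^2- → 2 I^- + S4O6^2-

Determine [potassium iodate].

0.1019 M

n(S2O3^2-) = 0.03099 × 0.2012 = 6.235 × 10^-3 mol
n(I2) = n(S2O3^2-)/2 = 3.118 × 10^-3 mol
From the 1:3 ratio, n(IO3^-) in the aliquot = 1/3 × 3.118 × 10^-3 = 1.039 × 10^-3 mol
[IO3^-] = 1.039 × 10^-3 / 0.01020 = 0.1019 mol/L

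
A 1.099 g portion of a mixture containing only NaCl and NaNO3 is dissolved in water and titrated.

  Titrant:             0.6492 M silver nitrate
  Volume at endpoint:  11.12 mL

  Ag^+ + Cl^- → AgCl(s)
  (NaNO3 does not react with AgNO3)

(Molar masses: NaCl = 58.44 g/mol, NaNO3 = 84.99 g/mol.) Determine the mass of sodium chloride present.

n(AgNO3) = 0.01112 × 0.6492 = 7.219 × 10^-3 mol
Let x = n(NaCl), y = n(NaNO3).
Titrant: 1x = 7.219 × 10^-3;  mass: 58.44x + 84.99y = 1.099
Solving, x = 7.219 × 10^-3 mol, y = 7.967 × 10^-3 mol
mass of NaCl = 7.219 × 10^-3 × 58.44 = 0.4219 g

0.4219 g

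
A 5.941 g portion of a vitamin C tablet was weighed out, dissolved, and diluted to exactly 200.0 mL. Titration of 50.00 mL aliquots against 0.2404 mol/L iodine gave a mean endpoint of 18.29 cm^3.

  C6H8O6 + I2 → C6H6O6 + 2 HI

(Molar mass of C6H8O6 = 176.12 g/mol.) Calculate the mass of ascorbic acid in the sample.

n(I2) per titration = 0.01829 × 0.2404 = 4.397 × 10^-3 mol
n(C6H8O6) in each aliquot = 4.397 × 10^-3 mol (1:1 ratio)
n(C6H8O6) in the whole flask = 4.397 × 10^-3 × 200.0/50.00 = 0.01759 mol
mass of C6H8O6 = 0.01759 × 176.12 = 3.098 g

3.098 g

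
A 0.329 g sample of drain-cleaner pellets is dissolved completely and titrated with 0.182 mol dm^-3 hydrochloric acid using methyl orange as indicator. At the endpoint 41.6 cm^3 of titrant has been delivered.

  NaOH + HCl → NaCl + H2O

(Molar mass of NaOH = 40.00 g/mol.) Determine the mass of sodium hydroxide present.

0.303 g

n(HCl) = 0.0416 L × 0.182 mol/L = 7.57 × 10^-3 mol
n(NaOH) = 7.57 × 10^-3 mol (1:1 ratio)
mass of NaOH = 7.57 × 10^-3 × 40.00 g/mol = 0.303 g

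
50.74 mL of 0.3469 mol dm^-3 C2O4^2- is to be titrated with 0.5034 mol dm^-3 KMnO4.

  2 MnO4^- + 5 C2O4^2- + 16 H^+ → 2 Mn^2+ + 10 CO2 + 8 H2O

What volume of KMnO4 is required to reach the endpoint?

n(C2O4^2-) = 0.05074 L × 0.3469 mol/L = 0.01760 mol
From the 2:5 stoichiometry, n(KMnO4) = 2/5 × 0.01760 = 7.041 × 10^-3 mol
V(KMnO4) = 7.041 × 10^-3 mol / 0.5034 mol/L = 0.01399 L = 13.99 mL

13.99 mL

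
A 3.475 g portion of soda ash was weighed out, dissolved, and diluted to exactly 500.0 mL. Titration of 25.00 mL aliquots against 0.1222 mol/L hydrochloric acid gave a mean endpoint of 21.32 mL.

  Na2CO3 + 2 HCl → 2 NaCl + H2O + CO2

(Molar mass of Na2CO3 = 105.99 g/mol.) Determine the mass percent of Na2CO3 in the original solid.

79.46 %

n(HCl) per titration = 0.02132 × 0.1222 = 2.605 × 10^-3 mol
From the 1:2 ratio, n(Na2CO3) in each aliquot = 1/2 × 2.605 × 10^-3 = 1.303 × 10^-3 mol
n(Na2CO3) in the whole flask = 1.303 × 10^-3 × 500.0/25.00 = 0.02605 mol
mass of Na2CO3 = 0.02605 × 105.99 = 2.761 g
% Na2CO3 = 2.761 / 3.475 × 100 = 79.46 %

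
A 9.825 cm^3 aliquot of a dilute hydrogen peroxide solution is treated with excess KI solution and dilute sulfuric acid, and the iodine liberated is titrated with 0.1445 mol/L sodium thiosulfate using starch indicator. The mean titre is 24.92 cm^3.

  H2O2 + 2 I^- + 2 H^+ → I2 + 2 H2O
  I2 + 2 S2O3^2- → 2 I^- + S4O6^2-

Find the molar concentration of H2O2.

0.1833 mol/L

n(S2O3^2-) = 0.02492 × 0.1445 = 3.601 × 10^-3 mol
n(I2) = n(S2O3^2-)/2 = 1.800 × 10^-3 mol
n(H2O2) in the aliquot = 1.800 × 10^-3 mol (1:1 ratio)
[H2O2] = 1.800 × 10^-3 / 0.009825 = 0.1833 mol/L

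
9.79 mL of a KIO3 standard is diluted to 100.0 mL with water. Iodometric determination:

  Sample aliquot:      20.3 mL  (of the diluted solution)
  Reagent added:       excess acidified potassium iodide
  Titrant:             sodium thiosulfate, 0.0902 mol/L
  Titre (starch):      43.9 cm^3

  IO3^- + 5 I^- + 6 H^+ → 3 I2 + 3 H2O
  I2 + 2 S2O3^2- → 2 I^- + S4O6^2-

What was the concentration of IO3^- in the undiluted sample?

n(S2O3^2-) = 0.0439 × 0.0902 = 3.96 × 10^-3 mol
n(I2) = n(S2O3^2-)/2 = 1.98 × 10^-3 mol
From the 1:3 ratio, n(IO3^-) in the aliquot = 1/3 × 1.98 × 10^-3 = 6.60 × 10^-4 mol
[IO3^-]_dilute = 6.60 × 10^-4 / 0.0203 = 0.0325 mol/L
[IO3^-]_original = 0.0325 × 100.0/9.79 = 0.332 mol/L

0.332 mol/L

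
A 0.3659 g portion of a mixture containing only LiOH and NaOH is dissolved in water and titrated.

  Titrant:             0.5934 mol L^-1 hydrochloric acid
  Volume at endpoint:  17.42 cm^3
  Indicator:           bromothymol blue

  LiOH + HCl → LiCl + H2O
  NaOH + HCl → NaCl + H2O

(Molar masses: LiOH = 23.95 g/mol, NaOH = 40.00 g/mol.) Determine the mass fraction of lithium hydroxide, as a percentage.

19.40 %

n(HCl) = 0.01742 × 0.5934 = 0.01034 mol
Let x = n(LiOH), y = n(NaOH).
Titrant: 1x + 1y = 0.01034;  mass: 23.95x + 40.00y = 0.3659
Solving, x = 2.965 × 10^-3 mol, y = 7.372 × 10^-3 mol
mass of LiOH = 2.965 × 10^-3 × 23.95 = 0.07100 g
% LiOH = 0.07100 / 0.3659 × 100 = 19.40 %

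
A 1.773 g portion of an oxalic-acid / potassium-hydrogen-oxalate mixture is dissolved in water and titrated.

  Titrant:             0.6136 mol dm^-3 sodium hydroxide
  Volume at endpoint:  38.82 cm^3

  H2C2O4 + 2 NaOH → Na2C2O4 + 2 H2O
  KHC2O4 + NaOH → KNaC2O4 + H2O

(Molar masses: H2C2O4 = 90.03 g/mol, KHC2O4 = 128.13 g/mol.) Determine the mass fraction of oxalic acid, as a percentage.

n(NaOH) = 0.03882 × 0.6136 = 0.02382 mol
Let x = n(H2C2O4), y = n(KHC2O4).
Titrant: 2x + 1y = 0.02382;  mass: 90.03x + 128.13y = 1.773
Solving, x = 7.694 × 10^-3 mol, y = 8.431 × 10^-3 mol
mass of H2C2O4 = 7.694 × 10^-3 × 90.03 = 0.6927 g
% H2C2O4 = 0.6927 / 1.773 × 100 = 39.07 %

39.07 %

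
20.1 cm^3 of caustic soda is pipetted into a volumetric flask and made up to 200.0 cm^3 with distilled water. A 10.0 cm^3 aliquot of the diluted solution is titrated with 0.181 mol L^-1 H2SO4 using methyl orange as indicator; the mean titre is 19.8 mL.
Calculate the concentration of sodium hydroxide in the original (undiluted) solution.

7.13 mol/L

2 NaOH + H2SO4 → Na2SO4 + 2 H2O
n(H2SO4) = 0.0198 × 0.181 = 3.58 × 10^-3 mol
From the 2:1 ratio, n(NaOH) in the aliquot = 2/1 × 3.58 × 10^-3 = 7.17 × 10^-3 mol
[NaOH]_dilute = 7.17 × 10^-3 / 0.0100 = 0.717 mol/L
Dilution factor = 200.0 / 20.1 = 9.950
[NaOH]_stock = 0.717 × 9.950 = 7.13 mol/L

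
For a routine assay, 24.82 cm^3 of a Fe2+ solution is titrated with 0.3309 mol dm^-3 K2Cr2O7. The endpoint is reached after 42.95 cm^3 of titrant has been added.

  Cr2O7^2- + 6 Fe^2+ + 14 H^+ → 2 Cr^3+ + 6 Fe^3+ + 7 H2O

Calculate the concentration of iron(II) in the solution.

n(K2Cr2O7) = 0.04295 L × 0.3309 mol/L = 0.01421 mol
From the 6:1 mole ratio, n(Fe2+) = 6/1 × 0.01421 = 0.08527 mol
[Fe2+] = 0.08527 mol / 0.02482 L = 3.436 mol/L

3.436 mol/L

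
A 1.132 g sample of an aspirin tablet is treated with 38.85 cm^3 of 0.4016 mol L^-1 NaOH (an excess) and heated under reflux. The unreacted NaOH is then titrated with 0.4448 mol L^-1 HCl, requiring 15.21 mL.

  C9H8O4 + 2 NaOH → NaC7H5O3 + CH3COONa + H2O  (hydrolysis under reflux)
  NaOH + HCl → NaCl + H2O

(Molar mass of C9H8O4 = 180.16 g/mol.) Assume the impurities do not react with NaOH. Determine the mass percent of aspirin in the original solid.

n(NaOH) added = 0.03885 × 0.4016 = 0.01560 mol
n(HCl) used in back-titration = 0.01521 × 0.4448 = 6.765 × 10^-3 mol
n(NaOH) left over = 6.765 × 10^-3 mol (1:1 ratio)
n(NaOH) consumed by analyte = 0.01560 − 6.765 × 10^-3 = 8.837 × 10^-3 mol
From the 1:2 ratio, n(C9H8O4) = 1/2 × 8.837 × 10^-3 = 4.418 × 10^-3 mol
mass of C9H8O4 = 4.418 × 10^-3 × 180.16 = 0.7960 g
% C9H8O4 = 0.7960 / 1.132 × 100 = 70.32 %

70.32 %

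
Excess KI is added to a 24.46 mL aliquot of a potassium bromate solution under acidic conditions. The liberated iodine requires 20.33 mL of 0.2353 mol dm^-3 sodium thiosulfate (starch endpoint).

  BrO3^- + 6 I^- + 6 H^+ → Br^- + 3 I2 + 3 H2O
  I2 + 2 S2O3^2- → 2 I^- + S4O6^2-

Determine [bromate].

0.03260 mol/L

n(S2O3^2-) = 0.02033 × 0.2353 = 4.784 × 10^-3 mol
n(I2) = n(S2O3^2-)/2 = 2.392 × 10^-3 mol
From the 1:3 ratio, n(BrO3^-) in the aliquot = 1/3 × 2.392 × 10^-3 = 7.973 × 10^-4 mol
[BrO3^-] = 7.973 × 10^-4 / 0.02446 = 0.03260 mol/L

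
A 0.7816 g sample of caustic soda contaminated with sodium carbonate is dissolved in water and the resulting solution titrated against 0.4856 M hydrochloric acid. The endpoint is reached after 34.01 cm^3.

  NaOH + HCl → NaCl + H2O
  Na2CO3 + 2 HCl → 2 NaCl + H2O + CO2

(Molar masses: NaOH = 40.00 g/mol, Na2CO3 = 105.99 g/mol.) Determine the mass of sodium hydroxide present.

n(HCl) = 0.03401 × 0.4856 = 0.01652 mol
Let x = n(NaOH), y = n(Na2CO3).
Titrant: 1x + 2y = 0.01652;  mass: 40.00x + 105.99y = 0.7816
Solving, x = 7.205 × 10^-3 mol, y = 4.655 × 10^-3 mol
mass of NaOH = 7.205 × 10^-3 × 40.00 = 0.2882 g

0.2882 g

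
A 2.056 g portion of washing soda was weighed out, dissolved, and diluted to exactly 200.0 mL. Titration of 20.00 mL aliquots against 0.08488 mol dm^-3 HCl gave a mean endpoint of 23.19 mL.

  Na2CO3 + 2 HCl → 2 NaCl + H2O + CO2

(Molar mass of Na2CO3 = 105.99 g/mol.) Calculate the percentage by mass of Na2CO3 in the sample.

n(HCl) per titration = 0.02319 × 0.08488 = 1.968 × 10^-3 mol
From the 1:2 ratio, n(Na2CO3) in each aliquot = 1/2 × 1.968 × 10^-3 = 9.842 × 10^-4 mol
n(Na2CO3) in the whole flask = 9.842 × 10^-4 × 200.0/20.00 = 9.842 × 10^-3 mol
mass of Na2CO3 = 9.842 × 10^-3 × 105.99 = 1.043 g
% Na2CO3 = 1.043 / 2.056 × 100 = 50.74 %

50.74 %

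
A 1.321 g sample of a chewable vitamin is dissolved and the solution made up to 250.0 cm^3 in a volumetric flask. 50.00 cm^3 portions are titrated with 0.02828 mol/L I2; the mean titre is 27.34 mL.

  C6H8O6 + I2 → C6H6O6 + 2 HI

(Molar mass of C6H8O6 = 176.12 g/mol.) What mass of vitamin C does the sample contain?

0.6809 g

n(I2) per titration = 0.02734 × 0.02828 = 7.732 × 10^-4 mol
n(C6H8O6) in each aliquot = 7.732 × 10^-4 mol (1:1 ratio)
n(C6H8O6) in the whole flask = 7.732 × 10^-4 × 250.0/50.00 = 3.866 × 10^-3 mol
mass of C6H8O6 = 3.866 × 10^-3 × 176.12 = 0.6809 g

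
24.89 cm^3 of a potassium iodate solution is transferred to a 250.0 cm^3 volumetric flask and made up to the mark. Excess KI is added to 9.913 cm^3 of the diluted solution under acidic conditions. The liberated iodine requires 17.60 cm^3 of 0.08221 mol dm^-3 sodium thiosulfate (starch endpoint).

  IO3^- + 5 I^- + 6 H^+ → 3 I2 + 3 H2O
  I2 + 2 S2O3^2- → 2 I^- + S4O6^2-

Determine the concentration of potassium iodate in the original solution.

n(S2O3^2-) = 0.01760 × 0.08221 = 1.447 × 10^-3 mol
n(I2) = n(S2O3^2-)/2 = 7.234 × 10^-4 mol
From the 1:3 ratio, n(IO3^-) in the aliquot = 1/3 × 7.234 × 10^-4 = 2.411 × 10^-4 mol
[IO3^-]_dilute = 2.411 × 10^-4 / 0.009913 = 0.02433 mol/L
[IO3^-]_original = 0.02433 × 250.0/24.89 = 0.2443 mol/L

0.2443 mol/L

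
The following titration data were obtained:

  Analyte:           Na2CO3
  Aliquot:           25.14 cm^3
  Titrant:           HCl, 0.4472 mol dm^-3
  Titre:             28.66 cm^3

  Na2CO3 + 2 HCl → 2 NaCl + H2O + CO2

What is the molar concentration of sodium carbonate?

n(HCl) = 0.02866 L × 0.4472 mol/L = 0.01282 mol
From the 1:2 mole ratio, n(Na2CO3) = 1/2 × 0.01282 = 6.408 × 10^-3 mol
[Na2CO3] = 6.408 × 10^-3 mol / 0.02514 L = 0.2549 mol/L

0.2549 mol/L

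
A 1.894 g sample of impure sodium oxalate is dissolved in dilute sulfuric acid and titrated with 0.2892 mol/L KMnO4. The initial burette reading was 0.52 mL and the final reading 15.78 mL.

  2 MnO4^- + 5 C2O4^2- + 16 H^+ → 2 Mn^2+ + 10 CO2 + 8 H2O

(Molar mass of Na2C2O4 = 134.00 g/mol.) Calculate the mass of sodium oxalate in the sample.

n(KMnO4) = 0.01526 L × 0.2892 mol/L = 4.413 × 10^-3 mol
From the 5:2 ratio, n(Na2C2O4) = 5/2 × 4.413 × 10^-3 = 0.01103 mol
mass of Na2C2O4 = 0.01103 × 134.00 g/mol = 1.478 g

1.478 g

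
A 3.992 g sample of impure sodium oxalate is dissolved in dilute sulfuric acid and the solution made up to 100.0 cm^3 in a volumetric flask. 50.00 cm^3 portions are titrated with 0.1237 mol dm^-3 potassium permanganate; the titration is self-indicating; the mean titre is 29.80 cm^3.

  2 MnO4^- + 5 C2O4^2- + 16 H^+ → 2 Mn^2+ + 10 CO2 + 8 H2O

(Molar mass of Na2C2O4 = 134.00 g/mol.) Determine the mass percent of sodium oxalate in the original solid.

n(KMnO4) per titration = 0.02980 × 0.1237 = 3.686 × 10^-3 mol
From the 5:2 ratio, n(Na2C2O4) in each aliquot = 5/2 × 3.686 × 10^-3 = 9.216 × 10^-3 mol
n(Na2C2O4) in the whole flask = 9.216 × 10^-3 × 100.0/50.00 = 0.01843 mol
mass of Na2C2O4 = 0.01843 × 134.00 = 2.470 g
% Na2C2O4 = 2.470 / 3.992 × 100 = 61.87 %

61.87 %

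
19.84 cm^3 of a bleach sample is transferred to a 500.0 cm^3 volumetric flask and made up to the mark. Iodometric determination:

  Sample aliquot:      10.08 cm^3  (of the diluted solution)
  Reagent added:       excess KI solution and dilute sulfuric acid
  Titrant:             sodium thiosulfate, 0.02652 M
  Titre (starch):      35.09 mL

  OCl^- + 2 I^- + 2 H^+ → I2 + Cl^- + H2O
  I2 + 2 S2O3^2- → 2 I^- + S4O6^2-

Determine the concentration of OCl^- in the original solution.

1.163 M

n(S2O3^2-) = 0.03509 × 0.02652 = 9.306 × 10^-4 mol
n(I2) = n(S2O3^2-)/2 = 4.653 × 10^-4 mol
n(OCl^-) in the aliquot = 4.653 × 10^-4 mol (1:1 ratio)
[OCl^-]_dilute = 4.653 × 10^-4 / 0.01008 = 0.04616 mol/L
[OCl^-]_original = 0.04616 × 500.0/19.84 = 1.163 mol/L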